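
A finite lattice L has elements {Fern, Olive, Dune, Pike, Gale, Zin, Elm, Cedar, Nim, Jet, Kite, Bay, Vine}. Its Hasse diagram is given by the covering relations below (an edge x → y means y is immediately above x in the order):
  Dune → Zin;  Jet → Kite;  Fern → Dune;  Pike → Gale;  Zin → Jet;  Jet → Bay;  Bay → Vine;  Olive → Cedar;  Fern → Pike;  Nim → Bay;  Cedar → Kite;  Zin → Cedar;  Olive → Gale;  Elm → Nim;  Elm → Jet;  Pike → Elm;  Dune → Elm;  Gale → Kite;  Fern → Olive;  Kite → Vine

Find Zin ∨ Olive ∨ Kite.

Kite

Common upper bounds of {Zin, Olive, Kite}: Kite, Vine.
The least among these is Kite.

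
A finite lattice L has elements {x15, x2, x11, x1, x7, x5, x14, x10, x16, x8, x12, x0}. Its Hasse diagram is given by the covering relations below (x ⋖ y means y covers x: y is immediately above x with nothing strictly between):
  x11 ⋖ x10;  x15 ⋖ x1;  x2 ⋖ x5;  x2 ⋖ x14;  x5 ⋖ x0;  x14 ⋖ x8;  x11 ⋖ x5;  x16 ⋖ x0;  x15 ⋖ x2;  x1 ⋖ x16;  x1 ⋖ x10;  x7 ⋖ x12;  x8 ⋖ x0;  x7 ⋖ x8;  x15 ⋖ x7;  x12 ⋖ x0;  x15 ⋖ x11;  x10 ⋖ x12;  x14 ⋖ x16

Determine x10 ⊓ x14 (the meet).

x15

Common lower bounds of {x10, x14}: x15.
The greatest among these is x15.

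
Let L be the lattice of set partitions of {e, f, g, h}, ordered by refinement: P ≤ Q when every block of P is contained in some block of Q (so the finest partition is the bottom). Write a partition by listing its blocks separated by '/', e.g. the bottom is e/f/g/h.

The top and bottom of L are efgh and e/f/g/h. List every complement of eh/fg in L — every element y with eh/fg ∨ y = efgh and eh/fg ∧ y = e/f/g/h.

Need y with eh/fg ∨ y = efgh and eh/fg ∧ y = e/f/g/h.
Checking each element gives: e/f/gh, e/fh/g, ef/g/h, ef/gh, eg/f/h, eg/fh.

e/f/gh, e/fh/g, ef/g/h, ef/gh, eg/f/h, eg/fh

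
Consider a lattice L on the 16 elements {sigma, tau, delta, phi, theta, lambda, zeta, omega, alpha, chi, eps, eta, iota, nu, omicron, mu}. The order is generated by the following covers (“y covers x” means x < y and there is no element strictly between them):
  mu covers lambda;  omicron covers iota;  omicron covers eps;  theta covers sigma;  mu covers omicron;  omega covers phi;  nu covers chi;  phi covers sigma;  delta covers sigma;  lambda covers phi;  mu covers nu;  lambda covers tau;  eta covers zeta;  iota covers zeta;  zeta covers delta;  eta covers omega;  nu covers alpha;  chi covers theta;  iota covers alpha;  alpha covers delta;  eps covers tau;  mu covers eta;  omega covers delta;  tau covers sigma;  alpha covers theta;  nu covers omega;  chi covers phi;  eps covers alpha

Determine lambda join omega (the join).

mu

Common upper bounds of {lambda, omega}: mu.
The least among these is mu.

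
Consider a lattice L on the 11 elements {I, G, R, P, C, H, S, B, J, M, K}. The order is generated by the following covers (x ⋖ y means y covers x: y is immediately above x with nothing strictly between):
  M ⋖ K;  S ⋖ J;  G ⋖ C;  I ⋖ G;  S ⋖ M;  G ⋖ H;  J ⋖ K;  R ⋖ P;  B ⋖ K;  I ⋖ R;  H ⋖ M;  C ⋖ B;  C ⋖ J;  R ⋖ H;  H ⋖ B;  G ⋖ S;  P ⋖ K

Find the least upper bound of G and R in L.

Common upper bounds of {G, R}: B, H, K, M.
The least among these is H.

H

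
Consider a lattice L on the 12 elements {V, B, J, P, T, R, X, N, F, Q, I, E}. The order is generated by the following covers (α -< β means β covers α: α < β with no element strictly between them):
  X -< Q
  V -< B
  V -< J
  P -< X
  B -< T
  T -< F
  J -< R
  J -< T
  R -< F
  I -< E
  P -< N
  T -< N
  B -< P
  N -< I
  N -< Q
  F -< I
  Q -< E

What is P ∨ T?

Common upper bounds of {P, T}: E, I, N, Q.
The least among these is N.

N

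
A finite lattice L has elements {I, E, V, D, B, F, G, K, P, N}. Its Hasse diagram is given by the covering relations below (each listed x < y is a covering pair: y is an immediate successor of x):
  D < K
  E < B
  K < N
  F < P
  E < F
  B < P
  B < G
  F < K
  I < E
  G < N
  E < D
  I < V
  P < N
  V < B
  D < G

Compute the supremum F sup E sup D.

K

Common upper bounds of {F, E, D}: K, N.
The least among these is K.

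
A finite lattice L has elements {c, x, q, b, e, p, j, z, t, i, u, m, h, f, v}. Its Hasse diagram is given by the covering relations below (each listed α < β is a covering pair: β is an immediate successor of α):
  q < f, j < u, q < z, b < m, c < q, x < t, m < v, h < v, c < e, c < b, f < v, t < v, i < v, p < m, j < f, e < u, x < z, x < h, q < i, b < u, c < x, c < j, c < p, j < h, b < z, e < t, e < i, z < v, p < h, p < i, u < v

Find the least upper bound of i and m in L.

v

Common upper bounds of {i, m}: v.
The least among these is v.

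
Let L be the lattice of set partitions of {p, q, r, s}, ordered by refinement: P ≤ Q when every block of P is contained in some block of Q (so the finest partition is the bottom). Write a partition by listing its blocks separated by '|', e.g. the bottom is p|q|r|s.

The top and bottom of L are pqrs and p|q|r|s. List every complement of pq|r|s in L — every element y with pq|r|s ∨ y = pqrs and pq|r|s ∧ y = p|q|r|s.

Need y with pq|r|s ∨ y = pqrs and pq|r|s ∧ y = p|q|r|s.
Checking each element gives: prs|q, pr|qs, ps|qr, p|qrs.

prs|q, pr|qs, ps|qr, p|qrs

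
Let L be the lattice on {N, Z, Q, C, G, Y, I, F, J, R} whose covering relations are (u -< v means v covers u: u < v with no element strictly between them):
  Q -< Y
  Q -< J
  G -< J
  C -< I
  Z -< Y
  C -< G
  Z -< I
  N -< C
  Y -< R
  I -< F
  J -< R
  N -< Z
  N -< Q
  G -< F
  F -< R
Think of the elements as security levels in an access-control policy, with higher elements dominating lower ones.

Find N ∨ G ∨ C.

Common upper bounds of {N, G, C}: F, G, J, R.
The least among these is G.

G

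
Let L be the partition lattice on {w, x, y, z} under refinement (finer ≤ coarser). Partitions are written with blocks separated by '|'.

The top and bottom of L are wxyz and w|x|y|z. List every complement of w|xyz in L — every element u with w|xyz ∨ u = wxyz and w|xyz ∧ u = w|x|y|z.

wx|y|z, wy|x|z, wz|x|y

Need u with w|xyz ∨ u = wxyz and w|xyz ∧ u = w|x|y|z.
Checking each element gives: wx|y|z, wy|x|z, wz|x|y.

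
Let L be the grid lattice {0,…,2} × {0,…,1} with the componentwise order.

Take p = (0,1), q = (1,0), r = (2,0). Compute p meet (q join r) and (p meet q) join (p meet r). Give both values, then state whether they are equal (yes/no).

(0,0); (0,0); yes

q join r = (2,0), so p meet (q join r) = (0,1) meet (2,0) = (0,0).
p meet q = (0,0) and p meet r = (0,0), so (p meet q) join (p meet r) = (0,0) join (0,0) = (0,0).
Equal: yes.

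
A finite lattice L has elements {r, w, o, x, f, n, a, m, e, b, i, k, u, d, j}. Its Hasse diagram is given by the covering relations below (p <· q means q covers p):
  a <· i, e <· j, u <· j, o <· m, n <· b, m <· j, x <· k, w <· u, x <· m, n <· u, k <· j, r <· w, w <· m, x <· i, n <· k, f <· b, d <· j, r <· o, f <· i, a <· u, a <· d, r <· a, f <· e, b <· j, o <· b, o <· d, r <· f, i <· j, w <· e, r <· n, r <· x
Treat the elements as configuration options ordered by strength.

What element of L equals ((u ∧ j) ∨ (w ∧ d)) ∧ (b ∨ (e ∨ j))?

u

u ∧ j = u
w ∧ d = r
u ∨ r = u
e ∨ j = j
b ∨ j = j
u ∧ j = u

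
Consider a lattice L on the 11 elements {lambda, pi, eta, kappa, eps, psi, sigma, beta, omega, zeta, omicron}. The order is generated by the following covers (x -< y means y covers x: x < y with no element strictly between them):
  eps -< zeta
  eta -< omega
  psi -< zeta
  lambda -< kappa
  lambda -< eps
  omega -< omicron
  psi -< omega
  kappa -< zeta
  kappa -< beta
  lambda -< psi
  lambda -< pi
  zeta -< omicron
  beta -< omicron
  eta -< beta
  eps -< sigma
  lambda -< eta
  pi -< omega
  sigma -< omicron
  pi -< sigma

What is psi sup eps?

Common upper bounds of {psi, eps}: omicron, zeta.
The least among these is zeta.

zeta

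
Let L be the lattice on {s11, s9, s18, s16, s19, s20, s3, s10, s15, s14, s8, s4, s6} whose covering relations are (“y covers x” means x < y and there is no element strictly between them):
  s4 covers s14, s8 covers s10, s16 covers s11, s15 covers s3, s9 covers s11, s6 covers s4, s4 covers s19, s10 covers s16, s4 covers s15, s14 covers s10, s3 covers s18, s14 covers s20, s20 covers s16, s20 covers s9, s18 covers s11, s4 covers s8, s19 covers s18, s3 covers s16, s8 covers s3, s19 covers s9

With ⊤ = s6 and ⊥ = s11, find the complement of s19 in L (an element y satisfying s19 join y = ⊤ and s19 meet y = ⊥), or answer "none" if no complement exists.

For every candidate y, either s19 ∨ y ≠ s6 or s19 ∧ y ≠ s11; no complement exists.

none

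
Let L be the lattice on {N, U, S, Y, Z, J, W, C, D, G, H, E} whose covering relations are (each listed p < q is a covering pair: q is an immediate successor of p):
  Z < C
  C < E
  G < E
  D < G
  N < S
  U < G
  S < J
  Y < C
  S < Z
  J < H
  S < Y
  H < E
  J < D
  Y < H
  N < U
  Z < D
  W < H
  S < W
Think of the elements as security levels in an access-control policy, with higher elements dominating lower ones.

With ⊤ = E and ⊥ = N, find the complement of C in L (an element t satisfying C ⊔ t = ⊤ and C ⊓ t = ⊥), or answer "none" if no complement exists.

U

Need t with C ∨ t = E and C ∧ t = N.
Checking each element gives: U.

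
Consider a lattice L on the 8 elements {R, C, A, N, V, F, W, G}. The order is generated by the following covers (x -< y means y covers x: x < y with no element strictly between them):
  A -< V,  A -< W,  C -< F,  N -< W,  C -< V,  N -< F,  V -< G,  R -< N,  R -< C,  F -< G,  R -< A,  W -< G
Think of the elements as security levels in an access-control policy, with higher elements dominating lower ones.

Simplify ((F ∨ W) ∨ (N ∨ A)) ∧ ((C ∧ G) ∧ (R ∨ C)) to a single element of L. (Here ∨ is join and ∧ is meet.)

F ∨ W = G
N ∨ A = W
G ∨ W = G
C ∧ G = C
R ∨ C = C
C ∧ C = C
G ∧ C = C

C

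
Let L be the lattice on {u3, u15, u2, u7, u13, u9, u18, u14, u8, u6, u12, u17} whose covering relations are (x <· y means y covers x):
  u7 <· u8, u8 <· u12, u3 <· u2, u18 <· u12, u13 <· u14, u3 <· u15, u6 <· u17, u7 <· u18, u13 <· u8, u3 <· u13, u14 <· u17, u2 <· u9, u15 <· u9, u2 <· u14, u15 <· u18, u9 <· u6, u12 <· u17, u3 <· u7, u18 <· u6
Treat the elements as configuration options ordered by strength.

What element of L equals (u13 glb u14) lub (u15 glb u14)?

u13 ∧ u14 = u13
u15 ∧ u14 = u3
u13 ∨ u3 = u13

u13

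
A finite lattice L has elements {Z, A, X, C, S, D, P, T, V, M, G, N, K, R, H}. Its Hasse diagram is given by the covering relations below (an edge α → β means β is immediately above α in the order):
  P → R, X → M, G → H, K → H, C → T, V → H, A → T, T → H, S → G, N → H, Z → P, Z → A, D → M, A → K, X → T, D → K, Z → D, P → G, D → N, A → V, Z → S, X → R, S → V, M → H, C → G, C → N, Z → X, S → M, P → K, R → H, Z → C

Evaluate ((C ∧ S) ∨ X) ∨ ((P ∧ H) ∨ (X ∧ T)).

R

C ∧ S = Z
Z ∨ X = X
P ∧ H = P
X ∧ T = X
P ∨ X = R
X ∨ R = R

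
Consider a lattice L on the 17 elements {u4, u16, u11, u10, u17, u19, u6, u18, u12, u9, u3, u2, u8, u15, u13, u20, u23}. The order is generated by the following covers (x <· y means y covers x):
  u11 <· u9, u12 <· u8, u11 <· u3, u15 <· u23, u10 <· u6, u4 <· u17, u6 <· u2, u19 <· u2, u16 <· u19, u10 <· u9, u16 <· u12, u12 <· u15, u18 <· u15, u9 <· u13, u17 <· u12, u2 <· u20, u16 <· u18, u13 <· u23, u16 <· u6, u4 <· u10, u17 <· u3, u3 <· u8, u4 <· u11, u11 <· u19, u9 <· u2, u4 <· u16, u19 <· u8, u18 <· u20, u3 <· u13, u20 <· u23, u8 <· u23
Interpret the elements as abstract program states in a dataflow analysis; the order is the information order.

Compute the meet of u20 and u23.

u20

Common lower bounds of {u20, u23}: u10, u11, u16, u18, u19, u2, u20, u4, u6, u9.
The greatest among these is u20.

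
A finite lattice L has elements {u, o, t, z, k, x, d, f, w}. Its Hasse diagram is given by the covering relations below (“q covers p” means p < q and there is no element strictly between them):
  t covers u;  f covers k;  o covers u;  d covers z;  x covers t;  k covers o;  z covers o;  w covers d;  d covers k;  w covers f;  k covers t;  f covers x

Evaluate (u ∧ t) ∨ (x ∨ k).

u ∧ t = u
x ∨ k = f
u ∨ f = f

f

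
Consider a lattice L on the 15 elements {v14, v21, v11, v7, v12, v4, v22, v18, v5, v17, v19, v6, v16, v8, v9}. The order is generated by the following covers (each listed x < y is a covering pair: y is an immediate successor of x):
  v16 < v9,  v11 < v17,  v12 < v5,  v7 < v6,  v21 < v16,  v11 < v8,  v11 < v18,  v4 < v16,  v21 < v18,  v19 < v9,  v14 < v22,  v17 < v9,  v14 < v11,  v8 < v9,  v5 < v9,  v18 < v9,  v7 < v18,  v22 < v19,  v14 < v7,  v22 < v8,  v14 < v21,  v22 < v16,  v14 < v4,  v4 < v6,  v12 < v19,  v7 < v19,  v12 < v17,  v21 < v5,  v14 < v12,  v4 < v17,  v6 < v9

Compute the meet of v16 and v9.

v16

Common lower bounds of {v16, v9}: v14, v16, v21, v22, v4.
The greatest among these is v16.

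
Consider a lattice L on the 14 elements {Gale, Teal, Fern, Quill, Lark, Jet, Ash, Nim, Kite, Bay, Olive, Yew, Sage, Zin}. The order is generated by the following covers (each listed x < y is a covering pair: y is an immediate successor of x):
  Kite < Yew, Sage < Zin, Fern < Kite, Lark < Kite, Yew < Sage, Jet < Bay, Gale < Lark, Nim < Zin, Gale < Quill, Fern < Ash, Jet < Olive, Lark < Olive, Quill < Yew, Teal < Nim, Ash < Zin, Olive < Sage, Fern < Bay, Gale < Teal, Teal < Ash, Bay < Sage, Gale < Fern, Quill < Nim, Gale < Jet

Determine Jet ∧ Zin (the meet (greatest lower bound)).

Jet

Common lower bounds of {Jet, Zin}: Gale, Jet.
The greatest among these is Jet.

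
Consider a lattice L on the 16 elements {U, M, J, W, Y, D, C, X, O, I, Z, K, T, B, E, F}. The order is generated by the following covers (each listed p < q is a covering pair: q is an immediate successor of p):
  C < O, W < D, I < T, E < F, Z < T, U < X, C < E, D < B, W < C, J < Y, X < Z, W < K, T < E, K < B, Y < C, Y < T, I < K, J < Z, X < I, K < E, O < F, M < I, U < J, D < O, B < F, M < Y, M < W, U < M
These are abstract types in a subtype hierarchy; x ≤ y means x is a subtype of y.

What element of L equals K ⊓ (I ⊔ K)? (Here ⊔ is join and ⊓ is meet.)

I ∨ K = K
K ∧ K = K

K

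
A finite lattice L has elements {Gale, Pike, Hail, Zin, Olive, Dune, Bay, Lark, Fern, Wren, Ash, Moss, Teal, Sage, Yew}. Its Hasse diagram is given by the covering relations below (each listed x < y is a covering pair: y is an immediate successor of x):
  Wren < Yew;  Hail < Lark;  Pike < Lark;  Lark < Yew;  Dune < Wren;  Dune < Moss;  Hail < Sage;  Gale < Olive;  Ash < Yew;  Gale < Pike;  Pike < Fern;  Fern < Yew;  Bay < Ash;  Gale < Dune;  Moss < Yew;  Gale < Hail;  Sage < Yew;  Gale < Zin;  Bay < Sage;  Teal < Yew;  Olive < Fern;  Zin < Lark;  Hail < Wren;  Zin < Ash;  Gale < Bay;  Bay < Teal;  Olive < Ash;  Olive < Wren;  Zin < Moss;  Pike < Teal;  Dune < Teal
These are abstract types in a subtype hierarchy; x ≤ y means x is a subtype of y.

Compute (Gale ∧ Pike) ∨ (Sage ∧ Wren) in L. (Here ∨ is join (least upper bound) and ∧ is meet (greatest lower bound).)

Hail

Gale ∧ Pike = Gale
Sage ∧ Wren = Hail
Gale ∨ Hail = Hail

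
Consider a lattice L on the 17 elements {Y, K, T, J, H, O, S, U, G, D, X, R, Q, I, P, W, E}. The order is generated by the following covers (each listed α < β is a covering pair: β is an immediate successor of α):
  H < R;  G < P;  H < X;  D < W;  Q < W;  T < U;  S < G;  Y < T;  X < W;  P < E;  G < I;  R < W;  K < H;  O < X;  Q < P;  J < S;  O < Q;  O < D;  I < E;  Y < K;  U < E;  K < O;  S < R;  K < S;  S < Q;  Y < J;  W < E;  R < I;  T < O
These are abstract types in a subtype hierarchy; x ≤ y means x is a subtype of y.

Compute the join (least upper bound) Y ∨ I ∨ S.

I

Common upper bounds of {Y, I, S}: E, I.
The least among these is I.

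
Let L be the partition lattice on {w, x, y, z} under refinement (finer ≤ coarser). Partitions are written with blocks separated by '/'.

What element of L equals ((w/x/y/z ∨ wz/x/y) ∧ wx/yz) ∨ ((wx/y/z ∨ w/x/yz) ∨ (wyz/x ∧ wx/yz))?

w/x/y/z ∨ wz/x/y = wz/x/y
wz/x/y ∧ wx/yz = w/x/y/z
wx/y/z ∨ w/x/yz = wx/yz
wyz/x ∧ wx/yz = w/x/yz
wx/yz ∨ w/x/yz = wx/yz
w/x/y/z ∨ wx/yz = wx/yz

wx/yz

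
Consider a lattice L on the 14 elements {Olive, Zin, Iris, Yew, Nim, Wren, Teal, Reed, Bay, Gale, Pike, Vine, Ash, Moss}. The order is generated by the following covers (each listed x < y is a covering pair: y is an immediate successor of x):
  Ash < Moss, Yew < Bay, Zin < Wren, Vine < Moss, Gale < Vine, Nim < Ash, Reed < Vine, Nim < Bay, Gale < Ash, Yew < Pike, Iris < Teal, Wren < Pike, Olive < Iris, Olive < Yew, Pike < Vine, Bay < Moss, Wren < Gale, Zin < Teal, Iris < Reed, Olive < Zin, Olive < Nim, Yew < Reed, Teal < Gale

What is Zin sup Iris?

Common upper bounds of {Zin, Iris}: Ash, Gale, Moss, Teal, Vine.
The least among these is Teal.

Teal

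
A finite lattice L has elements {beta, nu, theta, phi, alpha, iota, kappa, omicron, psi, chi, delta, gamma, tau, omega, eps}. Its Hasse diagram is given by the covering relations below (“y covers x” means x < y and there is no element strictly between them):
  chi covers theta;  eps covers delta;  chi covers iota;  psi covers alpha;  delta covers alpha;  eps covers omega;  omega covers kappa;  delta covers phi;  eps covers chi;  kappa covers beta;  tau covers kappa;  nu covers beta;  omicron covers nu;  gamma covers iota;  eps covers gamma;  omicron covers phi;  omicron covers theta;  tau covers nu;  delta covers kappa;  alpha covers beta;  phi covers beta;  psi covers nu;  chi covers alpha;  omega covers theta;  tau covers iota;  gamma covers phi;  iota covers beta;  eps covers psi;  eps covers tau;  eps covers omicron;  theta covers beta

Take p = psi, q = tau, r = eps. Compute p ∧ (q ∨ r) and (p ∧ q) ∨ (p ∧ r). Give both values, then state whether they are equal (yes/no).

q ∨ r = eps, so p ∧ (q ∨ r) = psi ∧ eps = psi.
p ∧ q = nu and p ∧ r = psi, so (p ∧ q) ∨ (p ∧ r) = nu ∨ psi = psi.
Equal: yes.

psi; psi; yes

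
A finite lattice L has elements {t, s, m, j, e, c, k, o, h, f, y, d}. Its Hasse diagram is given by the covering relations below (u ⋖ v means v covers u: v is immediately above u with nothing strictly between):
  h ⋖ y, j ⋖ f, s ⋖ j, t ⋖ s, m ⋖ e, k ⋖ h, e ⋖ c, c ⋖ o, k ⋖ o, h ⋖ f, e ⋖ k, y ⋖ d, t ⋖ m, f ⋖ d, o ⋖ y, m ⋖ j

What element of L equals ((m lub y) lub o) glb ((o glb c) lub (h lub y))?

m ∨ y = y
y ∨ o = y
o ∧ c = c
h ∨ y = y
c ∨ y = y
y ∧ y = y

y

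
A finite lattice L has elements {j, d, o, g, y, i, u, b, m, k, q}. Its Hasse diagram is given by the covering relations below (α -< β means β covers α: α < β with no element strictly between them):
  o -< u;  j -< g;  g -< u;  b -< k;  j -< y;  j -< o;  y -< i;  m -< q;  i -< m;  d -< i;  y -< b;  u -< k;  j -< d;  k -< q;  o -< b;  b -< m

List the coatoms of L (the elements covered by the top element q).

k, m

The coatoms are exactly the elements covered by q: k, m.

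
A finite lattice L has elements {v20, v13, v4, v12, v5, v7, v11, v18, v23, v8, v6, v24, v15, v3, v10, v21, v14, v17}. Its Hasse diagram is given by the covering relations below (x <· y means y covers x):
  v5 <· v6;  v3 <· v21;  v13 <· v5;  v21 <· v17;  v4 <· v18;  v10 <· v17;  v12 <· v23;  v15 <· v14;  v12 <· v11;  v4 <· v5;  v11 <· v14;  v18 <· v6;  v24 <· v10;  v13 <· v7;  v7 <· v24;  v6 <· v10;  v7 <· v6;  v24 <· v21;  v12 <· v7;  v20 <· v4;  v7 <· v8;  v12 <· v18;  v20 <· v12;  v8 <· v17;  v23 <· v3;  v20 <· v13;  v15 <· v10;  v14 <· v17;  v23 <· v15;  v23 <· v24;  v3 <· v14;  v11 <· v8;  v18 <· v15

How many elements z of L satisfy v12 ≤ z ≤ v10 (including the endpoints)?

The interval [v12, v10] = {v10, v12, v15, v18, v23, v24, v6, v7}, which has 8 elements.

8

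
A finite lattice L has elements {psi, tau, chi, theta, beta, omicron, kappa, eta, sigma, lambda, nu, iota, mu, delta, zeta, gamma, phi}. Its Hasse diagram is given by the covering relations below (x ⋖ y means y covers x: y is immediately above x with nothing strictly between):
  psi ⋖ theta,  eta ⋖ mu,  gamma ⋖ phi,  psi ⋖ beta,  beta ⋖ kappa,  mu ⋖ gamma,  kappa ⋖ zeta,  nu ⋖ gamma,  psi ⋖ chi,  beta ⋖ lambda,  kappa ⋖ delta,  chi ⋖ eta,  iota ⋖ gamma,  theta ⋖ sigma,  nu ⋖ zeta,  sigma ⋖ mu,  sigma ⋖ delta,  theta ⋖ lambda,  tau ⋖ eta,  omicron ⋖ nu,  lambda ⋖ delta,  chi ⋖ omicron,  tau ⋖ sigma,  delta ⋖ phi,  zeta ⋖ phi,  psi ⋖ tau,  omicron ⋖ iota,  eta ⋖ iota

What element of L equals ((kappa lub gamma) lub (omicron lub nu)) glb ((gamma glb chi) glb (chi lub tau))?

kappa ∨ gamma = phi
omicron ∨ nu = nu
phi ∨ nu = phi
gamma ∧ chi = chi
chi ∨ tau = eta
chi ∧ eta = chi
phi ∧ chi = chi

chi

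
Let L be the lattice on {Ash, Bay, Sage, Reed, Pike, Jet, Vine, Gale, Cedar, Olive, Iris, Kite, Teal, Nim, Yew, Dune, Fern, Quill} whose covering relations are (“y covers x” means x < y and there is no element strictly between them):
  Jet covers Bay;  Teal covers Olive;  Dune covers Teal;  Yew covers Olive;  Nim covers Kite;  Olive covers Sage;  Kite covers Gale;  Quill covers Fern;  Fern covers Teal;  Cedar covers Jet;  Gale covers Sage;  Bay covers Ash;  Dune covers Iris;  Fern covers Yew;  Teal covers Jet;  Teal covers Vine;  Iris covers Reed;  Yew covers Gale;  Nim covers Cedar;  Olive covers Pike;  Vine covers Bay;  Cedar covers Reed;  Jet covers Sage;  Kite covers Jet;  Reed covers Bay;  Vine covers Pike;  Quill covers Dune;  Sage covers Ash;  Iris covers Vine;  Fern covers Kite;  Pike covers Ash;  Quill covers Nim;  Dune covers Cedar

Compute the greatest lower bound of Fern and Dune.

Common lower bounds of {Fern, Dune}: Ash, Bay, Jet, Olive, Pike, Sage, Teal, Vine.
The greatest among these is Teal.

Teal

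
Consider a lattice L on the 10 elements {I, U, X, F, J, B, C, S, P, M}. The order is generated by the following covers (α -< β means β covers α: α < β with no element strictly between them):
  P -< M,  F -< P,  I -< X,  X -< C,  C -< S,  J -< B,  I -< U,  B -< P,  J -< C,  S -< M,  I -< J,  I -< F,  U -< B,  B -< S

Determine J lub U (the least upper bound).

B

Common upper bounds of {J, U}: B, M, P, S.
The least among these is B.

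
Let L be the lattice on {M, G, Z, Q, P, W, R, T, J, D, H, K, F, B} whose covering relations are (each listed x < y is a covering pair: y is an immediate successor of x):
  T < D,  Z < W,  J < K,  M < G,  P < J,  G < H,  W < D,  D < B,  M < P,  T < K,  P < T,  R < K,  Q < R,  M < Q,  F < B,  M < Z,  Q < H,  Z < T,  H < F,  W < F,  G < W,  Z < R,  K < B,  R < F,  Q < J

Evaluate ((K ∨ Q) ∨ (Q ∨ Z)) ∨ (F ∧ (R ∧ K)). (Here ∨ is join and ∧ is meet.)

K

K ∨ Q = K
Q ∨ Z = R
K ∨ R = K
R ∧ K = R
F ∧ R = R
K ∨ R = K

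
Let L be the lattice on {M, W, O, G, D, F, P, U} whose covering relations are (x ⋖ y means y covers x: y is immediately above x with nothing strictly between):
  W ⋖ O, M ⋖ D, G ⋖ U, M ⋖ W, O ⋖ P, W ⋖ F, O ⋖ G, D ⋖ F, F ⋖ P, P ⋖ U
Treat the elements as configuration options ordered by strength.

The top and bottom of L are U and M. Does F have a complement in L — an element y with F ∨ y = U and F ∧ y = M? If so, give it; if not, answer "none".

For every candidate y, either F ∨ y ≠ U or F ∧ y ≠ M; no complement exists.

none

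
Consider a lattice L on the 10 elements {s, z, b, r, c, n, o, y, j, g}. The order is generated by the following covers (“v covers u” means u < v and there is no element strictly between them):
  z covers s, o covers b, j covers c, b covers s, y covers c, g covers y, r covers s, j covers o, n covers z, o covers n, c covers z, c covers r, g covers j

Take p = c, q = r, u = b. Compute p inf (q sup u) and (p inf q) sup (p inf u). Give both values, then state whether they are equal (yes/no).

q sup u = j, so p inf (q sup u) = c inf j = c.
p inf q = r and p inf u = s, so (p inf q) sup (p inf u) = r sup s = r.
Equal: no.

c; r; no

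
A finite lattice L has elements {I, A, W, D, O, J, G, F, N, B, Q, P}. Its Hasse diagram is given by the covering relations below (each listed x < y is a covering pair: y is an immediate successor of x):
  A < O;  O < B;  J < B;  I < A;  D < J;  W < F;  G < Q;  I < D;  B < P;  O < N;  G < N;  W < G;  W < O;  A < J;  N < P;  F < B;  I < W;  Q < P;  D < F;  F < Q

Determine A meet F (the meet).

Common lower bounds of {A, F}: I.
The greatest among these is I.

I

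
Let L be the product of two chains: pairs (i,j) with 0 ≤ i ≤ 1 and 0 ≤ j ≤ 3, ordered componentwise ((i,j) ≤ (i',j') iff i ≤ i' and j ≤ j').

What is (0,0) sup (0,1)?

(0,1)

In a product of chains, the join is componentwise max, giving (0,1).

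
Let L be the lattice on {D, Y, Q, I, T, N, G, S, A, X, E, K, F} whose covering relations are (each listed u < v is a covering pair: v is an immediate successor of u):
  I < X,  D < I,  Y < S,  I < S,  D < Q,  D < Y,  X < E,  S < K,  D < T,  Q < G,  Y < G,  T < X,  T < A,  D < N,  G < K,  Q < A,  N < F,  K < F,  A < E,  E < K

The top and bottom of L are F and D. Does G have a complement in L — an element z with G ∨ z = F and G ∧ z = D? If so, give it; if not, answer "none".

Need z with G ∨ z = F and G ∧ z = D.
Checking each element gives: N.

N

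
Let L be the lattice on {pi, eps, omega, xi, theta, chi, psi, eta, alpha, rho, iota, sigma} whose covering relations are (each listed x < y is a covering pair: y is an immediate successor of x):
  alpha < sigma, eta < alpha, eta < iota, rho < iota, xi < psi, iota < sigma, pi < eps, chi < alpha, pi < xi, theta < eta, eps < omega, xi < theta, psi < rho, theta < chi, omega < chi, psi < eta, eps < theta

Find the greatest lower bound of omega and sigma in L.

omega

Common lower bounds of {omega, sigma}: eps, omega, pi.
The greatest among these is omega.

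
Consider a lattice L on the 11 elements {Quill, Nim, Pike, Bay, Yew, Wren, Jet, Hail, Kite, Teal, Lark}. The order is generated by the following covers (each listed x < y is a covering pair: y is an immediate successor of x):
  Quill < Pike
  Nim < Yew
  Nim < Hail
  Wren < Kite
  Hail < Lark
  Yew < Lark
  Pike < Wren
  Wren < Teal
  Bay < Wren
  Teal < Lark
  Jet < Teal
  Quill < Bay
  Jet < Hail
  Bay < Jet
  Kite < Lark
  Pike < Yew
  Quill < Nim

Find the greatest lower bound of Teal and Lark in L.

Teal

Common lower bounds of {Teal, Lark}: Bay, Jet, Pike, Quill, Teal, Wren.
The greatest among these is Teal.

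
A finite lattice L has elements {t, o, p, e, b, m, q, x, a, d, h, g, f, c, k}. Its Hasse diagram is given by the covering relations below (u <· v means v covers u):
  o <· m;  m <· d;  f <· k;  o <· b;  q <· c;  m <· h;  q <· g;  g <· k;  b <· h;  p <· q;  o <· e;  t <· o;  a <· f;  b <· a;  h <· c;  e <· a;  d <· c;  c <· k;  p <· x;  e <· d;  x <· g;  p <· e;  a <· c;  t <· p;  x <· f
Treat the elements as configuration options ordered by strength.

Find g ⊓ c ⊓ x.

Common lower bounds of {g, c, x}: p, t.
The greatest among these is p.

p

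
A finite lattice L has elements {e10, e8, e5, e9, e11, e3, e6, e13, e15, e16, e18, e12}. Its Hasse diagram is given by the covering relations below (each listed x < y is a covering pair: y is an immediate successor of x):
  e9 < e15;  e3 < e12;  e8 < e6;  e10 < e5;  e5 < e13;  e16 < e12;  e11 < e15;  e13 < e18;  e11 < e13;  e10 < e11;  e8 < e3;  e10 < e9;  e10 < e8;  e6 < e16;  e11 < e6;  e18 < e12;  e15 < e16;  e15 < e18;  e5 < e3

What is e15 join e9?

Common upper bounds of {e15, e9}: e12, e15, e16, e18.
The least among these is e15.

e15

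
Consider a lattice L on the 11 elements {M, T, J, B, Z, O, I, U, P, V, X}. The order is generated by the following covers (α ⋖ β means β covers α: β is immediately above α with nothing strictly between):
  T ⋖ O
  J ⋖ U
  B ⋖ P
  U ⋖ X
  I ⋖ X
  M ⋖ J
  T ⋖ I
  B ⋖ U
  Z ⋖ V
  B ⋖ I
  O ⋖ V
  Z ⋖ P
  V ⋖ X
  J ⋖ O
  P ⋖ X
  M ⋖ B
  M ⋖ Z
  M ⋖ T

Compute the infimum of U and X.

U

Common lower bounds of {U, X}: B, J, M, U.
The greatest among these is U.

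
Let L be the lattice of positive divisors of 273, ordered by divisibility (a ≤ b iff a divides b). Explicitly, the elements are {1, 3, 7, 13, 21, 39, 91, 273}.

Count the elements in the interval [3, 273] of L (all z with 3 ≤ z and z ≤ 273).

The interval [3, 273] = {21, 273, 3, 39}, which has 4 elements.

4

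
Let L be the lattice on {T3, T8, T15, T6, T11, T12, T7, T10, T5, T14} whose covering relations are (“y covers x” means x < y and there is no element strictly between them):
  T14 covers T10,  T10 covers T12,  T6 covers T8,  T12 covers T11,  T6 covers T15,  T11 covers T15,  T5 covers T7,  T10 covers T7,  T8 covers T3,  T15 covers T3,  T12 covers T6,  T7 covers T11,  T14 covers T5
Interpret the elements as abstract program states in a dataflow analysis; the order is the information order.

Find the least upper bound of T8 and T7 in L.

T10

Common upper bounds of {T8, T7}: T10, T14.
The least among these is T10.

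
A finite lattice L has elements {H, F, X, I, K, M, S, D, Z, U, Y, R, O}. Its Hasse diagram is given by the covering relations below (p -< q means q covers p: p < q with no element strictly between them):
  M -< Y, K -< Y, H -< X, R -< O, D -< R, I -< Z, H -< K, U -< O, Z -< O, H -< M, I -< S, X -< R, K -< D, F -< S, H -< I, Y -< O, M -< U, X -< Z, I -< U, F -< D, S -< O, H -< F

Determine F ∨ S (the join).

Common upper bounds of {F, S}: O, S.
The least among these is S.

S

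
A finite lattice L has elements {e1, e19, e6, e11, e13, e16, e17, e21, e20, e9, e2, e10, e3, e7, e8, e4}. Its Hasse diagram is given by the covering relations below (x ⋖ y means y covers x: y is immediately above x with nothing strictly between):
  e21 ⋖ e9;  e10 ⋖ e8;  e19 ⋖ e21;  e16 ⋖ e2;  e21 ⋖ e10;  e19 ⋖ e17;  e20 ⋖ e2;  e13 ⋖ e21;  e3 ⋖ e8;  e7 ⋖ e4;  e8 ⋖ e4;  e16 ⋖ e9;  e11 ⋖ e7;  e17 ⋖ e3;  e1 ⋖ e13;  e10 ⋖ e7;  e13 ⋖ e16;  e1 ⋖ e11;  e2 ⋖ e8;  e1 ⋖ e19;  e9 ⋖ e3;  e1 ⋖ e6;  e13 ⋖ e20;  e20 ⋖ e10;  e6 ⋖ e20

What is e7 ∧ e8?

Common lower bounds of {e7, e8}: e1, e10, e13, e19, e20, e21, e6.
The greatest among these is e10.

e10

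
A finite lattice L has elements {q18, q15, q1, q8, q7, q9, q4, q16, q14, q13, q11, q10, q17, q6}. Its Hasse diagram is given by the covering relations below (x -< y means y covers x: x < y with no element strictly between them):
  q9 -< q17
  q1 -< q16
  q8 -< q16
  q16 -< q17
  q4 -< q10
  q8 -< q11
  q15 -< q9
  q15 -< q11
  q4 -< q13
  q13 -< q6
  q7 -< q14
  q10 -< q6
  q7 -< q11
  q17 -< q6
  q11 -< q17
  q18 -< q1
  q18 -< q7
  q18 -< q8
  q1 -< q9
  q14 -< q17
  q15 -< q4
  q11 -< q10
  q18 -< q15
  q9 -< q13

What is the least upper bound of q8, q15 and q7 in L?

q11

Common upper bounds of {q8, q15, q7}: q10, q11, q17, q6.
The least among these is q11.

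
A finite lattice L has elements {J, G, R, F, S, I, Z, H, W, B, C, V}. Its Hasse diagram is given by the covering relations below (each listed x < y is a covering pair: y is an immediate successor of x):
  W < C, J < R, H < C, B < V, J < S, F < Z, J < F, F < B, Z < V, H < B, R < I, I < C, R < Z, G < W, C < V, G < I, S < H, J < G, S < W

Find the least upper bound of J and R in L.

R

Common upper bounds of {J, R}: C, I, R, V, Z.
The least among these is R.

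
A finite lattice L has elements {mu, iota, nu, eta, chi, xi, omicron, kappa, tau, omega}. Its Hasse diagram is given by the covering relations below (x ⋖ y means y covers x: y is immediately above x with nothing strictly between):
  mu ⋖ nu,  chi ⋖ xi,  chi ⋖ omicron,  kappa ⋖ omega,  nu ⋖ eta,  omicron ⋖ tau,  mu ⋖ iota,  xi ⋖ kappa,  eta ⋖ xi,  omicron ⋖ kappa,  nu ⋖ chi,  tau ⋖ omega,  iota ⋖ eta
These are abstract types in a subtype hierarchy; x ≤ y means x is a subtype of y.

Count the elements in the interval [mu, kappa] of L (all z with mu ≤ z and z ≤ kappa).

The interval [mu, kappa] = {chi, eta, iota, kappa, mu, nu, omicron, xi}, which has 8 elements.

8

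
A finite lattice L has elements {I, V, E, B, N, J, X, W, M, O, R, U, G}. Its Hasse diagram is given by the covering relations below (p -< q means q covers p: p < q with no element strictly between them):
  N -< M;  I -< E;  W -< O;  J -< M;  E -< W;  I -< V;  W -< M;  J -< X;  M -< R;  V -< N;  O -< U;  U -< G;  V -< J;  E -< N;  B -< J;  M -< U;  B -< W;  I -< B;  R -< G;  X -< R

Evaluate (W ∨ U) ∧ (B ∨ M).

M

W ∨ U = U
B ∨ M = M
U ∧ M = M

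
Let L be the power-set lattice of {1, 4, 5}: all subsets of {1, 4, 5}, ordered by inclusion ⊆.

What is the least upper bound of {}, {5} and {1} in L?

{1,5}

Under ⊆, join is union: {} ∪ {5} ∪ {1} = {1,5}.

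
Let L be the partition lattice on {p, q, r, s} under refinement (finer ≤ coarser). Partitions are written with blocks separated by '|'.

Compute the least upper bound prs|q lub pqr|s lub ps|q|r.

pqrs

The join of prs|q, pqr|s, ps|q|r merges any blocks that overlap across the partitions, giving pqrs.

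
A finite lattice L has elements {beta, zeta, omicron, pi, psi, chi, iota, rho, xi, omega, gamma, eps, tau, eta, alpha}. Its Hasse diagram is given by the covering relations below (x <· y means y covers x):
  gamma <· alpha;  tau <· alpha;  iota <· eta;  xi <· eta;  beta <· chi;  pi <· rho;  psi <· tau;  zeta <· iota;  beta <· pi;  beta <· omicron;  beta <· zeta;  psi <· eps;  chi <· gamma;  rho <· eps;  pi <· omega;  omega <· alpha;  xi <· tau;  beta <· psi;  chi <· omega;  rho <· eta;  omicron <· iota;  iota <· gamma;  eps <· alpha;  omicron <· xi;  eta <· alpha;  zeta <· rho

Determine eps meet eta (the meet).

Common lower bounds of {eps, eta}: beta, pi, rho, zeta.
The greatest among these is rho.

rho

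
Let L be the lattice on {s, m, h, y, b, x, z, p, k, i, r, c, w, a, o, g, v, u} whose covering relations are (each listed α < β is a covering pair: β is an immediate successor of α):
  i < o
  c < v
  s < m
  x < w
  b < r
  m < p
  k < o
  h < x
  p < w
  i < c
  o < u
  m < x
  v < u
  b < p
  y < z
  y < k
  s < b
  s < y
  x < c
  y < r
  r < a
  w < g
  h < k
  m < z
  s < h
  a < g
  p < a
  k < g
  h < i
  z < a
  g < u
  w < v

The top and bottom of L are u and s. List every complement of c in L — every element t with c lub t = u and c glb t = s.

Need t with c ∨ t = u and c ∧ t = s.
Checking each element gives: r, y.

r, y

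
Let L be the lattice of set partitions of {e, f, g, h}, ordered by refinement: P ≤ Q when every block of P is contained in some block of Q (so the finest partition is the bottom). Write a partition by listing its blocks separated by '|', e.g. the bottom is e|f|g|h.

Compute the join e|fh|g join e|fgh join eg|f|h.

The join of e|fh|g, e|fgh, eg|f|h merges any blocks that overlap across the partitions, giving efgh.

efgh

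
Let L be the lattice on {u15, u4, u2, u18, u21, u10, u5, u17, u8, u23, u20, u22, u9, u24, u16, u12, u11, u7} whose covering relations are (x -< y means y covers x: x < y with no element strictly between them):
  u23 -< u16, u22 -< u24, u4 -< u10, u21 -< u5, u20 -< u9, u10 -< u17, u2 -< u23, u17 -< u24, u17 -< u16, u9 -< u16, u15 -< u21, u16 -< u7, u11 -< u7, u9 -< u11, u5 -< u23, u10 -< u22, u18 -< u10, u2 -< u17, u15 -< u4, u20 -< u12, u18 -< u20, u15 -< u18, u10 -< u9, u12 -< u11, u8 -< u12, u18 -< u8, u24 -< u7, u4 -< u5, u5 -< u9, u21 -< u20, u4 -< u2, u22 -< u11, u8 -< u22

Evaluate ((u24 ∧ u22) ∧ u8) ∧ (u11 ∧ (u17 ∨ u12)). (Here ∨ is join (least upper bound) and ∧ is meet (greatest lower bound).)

u24 ∧ u22 = u22
u22 ∧ u8 = u8
u17 ∨ u12 = u7
u11 ∧ u7 = u11
u8 ∧ u11 = u8

u8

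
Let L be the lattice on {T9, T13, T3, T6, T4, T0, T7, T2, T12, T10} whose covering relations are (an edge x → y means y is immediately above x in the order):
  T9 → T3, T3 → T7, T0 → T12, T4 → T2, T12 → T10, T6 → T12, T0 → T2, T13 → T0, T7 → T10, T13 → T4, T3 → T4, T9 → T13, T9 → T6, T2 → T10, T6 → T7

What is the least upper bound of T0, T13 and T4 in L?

Common upper bounds of {T0, T13, T4}: T10, T2.
The least among these is T2.

T2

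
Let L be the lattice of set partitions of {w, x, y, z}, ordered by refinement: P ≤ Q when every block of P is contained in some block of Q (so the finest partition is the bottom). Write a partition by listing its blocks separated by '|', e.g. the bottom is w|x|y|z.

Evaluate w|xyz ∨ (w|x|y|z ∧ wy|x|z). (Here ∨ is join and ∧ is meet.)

w|x|y|z ∧ wy|x|z = w|x|y|z
w|xyz ∨ w|x|y|z = w|xyz

w|xyz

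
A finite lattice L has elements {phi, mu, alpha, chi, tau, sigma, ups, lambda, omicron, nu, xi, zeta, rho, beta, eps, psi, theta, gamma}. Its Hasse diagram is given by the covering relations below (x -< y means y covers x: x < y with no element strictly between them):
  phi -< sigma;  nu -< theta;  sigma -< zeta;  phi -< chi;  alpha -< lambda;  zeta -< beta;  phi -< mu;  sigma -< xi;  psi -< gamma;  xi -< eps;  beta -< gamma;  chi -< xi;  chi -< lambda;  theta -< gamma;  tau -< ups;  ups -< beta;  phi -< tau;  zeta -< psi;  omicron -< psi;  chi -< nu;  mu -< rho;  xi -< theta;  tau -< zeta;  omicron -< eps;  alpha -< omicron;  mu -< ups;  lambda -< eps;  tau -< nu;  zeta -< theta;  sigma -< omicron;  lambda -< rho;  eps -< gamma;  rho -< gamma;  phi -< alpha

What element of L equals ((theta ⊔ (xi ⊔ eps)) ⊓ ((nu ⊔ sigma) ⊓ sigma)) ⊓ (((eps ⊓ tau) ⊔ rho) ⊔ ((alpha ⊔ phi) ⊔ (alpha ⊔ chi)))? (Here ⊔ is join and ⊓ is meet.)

phi

xi ∨ eps = eps
theta ∨ eps = gamma
nu ∨ sigma = theta
theta ∧ sigma = sigma
gamma ∧ sigma = sigma
eps ∧ tau = phi
phi ∨ rho = rho
alpha ∨ phi = alpha
alpha ∨ chi = lambda
alpha ∨ lambda = lambda
rho ∨ lambda = rho
sigma ∧ rho = phi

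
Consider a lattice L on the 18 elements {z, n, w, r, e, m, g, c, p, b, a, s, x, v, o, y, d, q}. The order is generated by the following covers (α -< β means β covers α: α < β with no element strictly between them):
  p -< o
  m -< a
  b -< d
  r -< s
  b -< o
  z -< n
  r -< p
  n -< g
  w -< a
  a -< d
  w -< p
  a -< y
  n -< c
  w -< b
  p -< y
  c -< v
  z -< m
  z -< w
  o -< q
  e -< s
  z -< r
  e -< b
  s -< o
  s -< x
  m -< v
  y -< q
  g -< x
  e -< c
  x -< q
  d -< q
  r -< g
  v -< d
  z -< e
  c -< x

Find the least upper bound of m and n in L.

v

Common upper bounds of {m, n}: d, q, v.
The least among these is v.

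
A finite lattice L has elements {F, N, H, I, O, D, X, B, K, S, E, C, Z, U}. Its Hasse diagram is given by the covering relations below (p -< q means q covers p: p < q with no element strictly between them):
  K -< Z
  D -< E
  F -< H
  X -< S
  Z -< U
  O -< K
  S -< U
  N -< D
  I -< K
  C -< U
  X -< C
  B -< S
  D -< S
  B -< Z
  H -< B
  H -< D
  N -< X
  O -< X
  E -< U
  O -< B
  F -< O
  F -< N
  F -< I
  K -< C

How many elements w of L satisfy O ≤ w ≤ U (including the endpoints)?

8

The interval [O, U] = {B, C, K, O, S, U, X, Z}, which has 8 elements.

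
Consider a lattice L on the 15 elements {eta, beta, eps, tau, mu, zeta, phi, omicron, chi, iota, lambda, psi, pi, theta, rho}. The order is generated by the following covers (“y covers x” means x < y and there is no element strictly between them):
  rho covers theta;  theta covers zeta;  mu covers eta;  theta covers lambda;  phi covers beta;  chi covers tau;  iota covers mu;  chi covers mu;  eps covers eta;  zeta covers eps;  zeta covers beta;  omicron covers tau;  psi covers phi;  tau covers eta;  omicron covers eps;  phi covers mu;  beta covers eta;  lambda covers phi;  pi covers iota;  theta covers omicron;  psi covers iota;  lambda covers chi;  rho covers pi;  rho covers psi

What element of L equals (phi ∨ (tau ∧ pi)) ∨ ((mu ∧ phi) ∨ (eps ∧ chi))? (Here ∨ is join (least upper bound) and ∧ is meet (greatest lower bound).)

tau ∧ pi = eta
phi ∨ eta = phi
mu ∧ phi = mu
eps ∧ chi = eta
mu ∨ eta = mu
phi ∨ mu = phi

phi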